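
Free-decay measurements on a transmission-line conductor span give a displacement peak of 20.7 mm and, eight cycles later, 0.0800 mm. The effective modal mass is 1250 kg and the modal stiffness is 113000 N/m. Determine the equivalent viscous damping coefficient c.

2610 N·s/m

Logarithmic decrement δ = (1/n)·ln(x₀/x_n) = (1/8)·ln(20.7/0.0800) = (1/8)·ln(258.8) = 0.6945.
ζ = δ/√(4π² + δ²) = 0.6945/√(39.48 + 0.482) = 0.6945/6.321 = 0.1099.
c = ζ · 2√(km) = 0.1099 × 2√(113000 × 1250) = 0.1099 × 23770 = 2611 N·s/m.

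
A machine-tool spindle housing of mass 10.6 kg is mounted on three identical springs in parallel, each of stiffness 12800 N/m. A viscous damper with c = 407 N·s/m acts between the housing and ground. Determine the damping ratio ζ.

Parallel springs add: k_eq = 3 × 12800 = 38400 N/m.
ω_n = √(k_eq/m) = √(38400/10.6) = 60.19 rad/s.
Critical damping c_c = 2√(k_eq·m) = 2√(38400 × 10.6) = 1276 N·s/m, so ζ = c/c_c = 407/1276 = 0.3190.

0.319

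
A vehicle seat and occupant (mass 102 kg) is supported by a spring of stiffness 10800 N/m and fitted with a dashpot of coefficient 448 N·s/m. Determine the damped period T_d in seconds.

0.625 s

ω_n = √(k/m) = √(10800/102) = 10.29 rad/s.
Critical damping c_c = 2√(k·m) = 2√(10800 × 102) = 2099 N·s/m, so ζ = c/c_c = 448/2099 = 0.2134.
ω_d = ω_n√(1 − ζ²) = 10.29 × √(1 − 0.0455) = 10.05 rad/s.
T_d = 2π/ω_d = 0.6250 s.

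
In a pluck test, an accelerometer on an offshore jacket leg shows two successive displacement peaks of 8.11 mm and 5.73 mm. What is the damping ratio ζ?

0.0552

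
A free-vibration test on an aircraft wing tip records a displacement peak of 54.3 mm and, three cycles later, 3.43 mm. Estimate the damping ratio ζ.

0.145

Logarithmic decrement δ = (1/n)·ln(x₀/x_n) = (1/3)·ln(54.3/3.43) = (1/3)·ln(15.83) = 0.9207.
ζ = δ/√(4π² + δ²) = 0.9207/√(39.48 + 0.848) = 0.9207/6.350 = 0.1450.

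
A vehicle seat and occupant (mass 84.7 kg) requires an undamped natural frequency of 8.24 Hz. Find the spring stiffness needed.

227000 N/m

ω_n = 2πf_n = 2π × 8.24 = 51.77 rad/s.
k = m·ω_n² = 84.7 × 51.77² = 84.7 × 2680 = 227000 N/m.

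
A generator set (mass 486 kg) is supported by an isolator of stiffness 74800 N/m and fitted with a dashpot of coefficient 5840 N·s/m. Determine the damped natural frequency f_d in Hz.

ω_n = √(k/m) = √(74800/486) = 12.41 rad/s.
Critical damping c_c = 2√(k·m) = 2√(74800 × 486) = 12060 N·s/m, so ζ = c/c_c = 5840/12060 = 0.4843.
ω_d = ω_n√(1 − ζ²) = 12.41 × √(1 − 0.235) = 10.85 rad/s.
f_d = ω_d/(2π) = 1.727 Hz.

1.73 Hz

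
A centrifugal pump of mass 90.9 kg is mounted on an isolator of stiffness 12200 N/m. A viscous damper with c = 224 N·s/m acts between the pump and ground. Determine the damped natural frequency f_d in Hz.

1.83 Hz

ω_n = √(k/m) = √(12200/90.9) = 11.59 rad/s.
Critical damping c_c = 2√(k·m) = 2√(12200 × 90.9) = 2106 N·s/m, so ζ = c/c_c = 224/2106 = 0.1064.
ω_d = ω_n√(1 − ζ²) = 11.59 × √(1 − 0.0113) = 11.52 rad/s.
f_d = ω_d/(2π) = 1.833 Hz.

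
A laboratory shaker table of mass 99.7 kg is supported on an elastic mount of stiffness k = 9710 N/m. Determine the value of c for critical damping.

1970 N·s/m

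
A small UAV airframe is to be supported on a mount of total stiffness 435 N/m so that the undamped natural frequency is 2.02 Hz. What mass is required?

ω_n = 2πf_n = 2π × 2.02 = 12.69 rad/s.
m = k/ω_n² = 435/12.69² = 435/161.1 = 2.700 kg.

2.70 kg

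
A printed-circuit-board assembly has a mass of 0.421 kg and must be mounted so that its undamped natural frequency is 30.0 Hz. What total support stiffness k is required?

ω_n = 2πf_n = 2π × 30.0 = 188.5 rad/s.
k = m·ω_n² = 0.421 × 188.5² = 0.421 × 35530 = 14960 N/m.

15000 N/m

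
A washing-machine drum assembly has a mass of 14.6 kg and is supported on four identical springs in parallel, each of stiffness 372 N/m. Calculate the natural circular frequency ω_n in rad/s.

Parallel springs add: k_eq = 4 × 372 = 1488 N/m.
ω_n = √(k_eq/m) = √(1488/14.6) = √101.9 = 10.10 rad/s.

10.1 rad/s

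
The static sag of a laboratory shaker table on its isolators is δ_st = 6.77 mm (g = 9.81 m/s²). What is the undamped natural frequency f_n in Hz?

6.06 Hz

ω_n = √(g/δ_st) = √(9.81/0.00677) = √1449 = 38.07 rad/s.
f_n = ω_n/(2π) = 38.07/6.283 = 6.058 Hz.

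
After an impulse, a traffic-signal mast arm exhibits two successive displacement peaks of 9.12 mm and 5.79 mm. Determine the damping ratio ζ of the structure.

Logarithmic decrement δ = (1/n)·ln(x₀/x_n) = (1/1)·ln(9.12/5.79) = (1/1)·ln(1.575) = 0.4543.
ζ = δ/√(4π² + δ²) = 0.4543/√(39.48 + 0.206) = 0.4543/6.300 = 0.07212.

0.0721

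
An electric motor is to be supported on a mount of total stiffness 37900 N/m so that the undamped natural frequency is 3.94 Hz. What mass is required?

61.8 kg

ω_n = 2πf_n = 2π × 3.94 = 24.76 rad/s.
m = k/ω_n² = 37900/24.76² = 37900/612.8 = 61.84 kg.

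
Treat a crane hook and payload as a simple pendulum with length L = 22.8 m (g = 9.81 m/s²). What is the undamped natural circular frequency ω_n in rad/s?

0.656 rad/s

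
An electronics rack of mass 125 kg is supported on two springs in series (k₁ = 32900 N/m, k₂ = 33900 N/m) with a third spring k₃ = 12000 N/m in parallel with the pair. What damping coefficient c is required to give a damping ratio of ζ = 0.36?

1360 N·s/m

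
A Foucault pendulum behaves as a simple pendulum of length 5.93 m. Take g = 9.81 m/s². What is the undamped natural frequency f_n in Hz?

0.205 Hz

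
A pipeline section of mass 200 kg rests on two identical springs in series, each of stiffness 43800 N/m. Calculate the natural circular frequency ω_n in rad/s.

10.5 rad/s

Series springs: 1/k_eq = 2/43800, so k_eq = 43800/2 = 21900 N/m.
ω_n = √(k_eq/m) = √(21900/200) = √109.5 = 10.46 rad/s.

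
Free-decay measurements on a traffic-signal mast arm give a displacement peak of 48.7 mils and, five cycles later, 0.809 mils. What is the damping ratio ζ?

0.129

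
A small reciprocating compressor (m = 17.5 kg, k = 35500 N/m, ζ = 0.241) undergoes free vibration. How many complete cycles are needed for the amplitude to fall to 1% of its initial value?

Logarithmic decrement δ = 2πζ/√(1 − ζ²) = 2π × 0.2410/√(1 − 0.0581) = 1.560.
x_n/x₀ = e^(−nδ) ≤ 0.01; take ln: n ≥ ln(1/0.01)/δ = 4.605/1.560 = 2.952.
So 3 complete cycles are required.

3 cycles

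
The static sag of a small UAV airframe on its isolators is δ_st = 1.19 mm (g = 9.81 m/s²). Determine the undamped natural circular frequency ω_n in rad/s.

90.8 rad/s

ω_n = √(g/δ_st) = √(9.81/0.00119) = √8244 = 90.79 rad/s.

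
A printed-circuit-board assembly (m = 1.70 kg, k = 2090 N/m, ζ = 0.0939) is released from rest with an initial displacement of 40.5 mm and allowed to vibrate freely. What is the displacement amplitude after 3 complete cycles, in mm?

6.84 mm

Logarithmic decrement δ = 2πζ/√(1 − ζ²) = 2π × 0.09390/√(1 − 0.00882) = 0.5926.
After n cycles, x_n/x₀ = e^(−nδ), so x_3 = 40.5 × e^(−3 × 0.5926) = 40.5 × 0.1690 = 6.845 mm.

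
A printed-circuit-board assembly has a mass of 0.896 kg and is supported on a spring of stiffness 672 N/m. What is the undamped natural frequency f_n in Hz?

4.36 Hz

ω_n = √(k/m) = √(672.0/0.896) = √750.0 = 27.39 rad/s.
f_n = ω_n/(2π) = 27.39/6.283 = 4.359 Hz.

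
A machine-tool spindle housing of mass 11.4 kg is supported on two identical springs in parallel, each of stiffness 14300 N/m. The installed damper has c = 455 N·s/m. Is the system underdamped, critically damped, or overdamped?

underdamped

Parallel springs add: k_eq = 2 × 14300 = 28600 N/m.
c_c = 2√(k_eq·m) = 1142 N·s/m; ζ = c/c_c = 455/1142 = 0.398.
Since ζ < 1 the system is underdamped.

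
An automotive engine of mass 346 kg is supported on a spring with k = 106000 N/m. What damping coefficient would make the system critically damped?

12100 N·s/m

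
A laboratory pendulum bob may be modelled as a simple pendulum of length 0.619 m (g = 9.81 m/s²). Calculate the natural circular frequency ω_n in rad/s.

3.98 rad/s

For a simple pendulum ω_n = √(g/L) = √(9.81/0.619) = √15.85 = 3.981 rad/s.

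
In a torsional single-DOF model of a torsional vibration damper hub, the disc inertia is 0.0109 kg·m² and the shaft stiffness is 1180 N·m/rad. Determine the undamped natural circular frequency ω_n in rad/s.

ω_n = √(k_t/J) = √(1180/0.0109) = √108300 = 329.0 rad/s.

329 rad/s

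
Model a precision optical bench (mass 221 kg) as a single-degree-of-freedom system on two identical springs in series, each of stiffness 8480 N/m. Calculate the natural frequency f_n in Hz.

Series springs: 1/k_eq = 2/8480, so k_eq = 8480/2 = 4240 N/m.
ω_n = √(k_eq/m) = √(4240/221) = √19.19 = 4.380 rad/s.
f_n = ω_n/(2π) = 4.380/6.283 = 0.6971 Hz.

0.697 Hz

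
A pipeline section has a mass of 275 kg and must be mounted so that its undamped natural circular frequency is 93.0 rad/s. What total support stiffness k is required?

k = m·ω_n² = 275 × 93.00² = 275 × 8649 = 2378000 N/m.

2380000 N/m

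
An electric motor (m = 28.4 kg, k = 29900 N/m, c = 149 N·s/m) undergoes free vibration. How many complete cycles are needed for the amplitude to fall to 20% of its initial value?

4 cycles

ζ = c/(2√(km)) = 149/(2√(29900 × 28.4)) = 149/1843 = 0.08085.
Logarithmic decrement δ = 2πζ/√(1 − ζ²) = 2π × 0.08085/√(1 − 0.00654) = 0.5096.
x_n/x₀ = e^(−nδ) ≤ 0.2; take ln: n ≥ ln(1/0.2)/δ = 1.609/0.5096 = 3.158.
So 4 complete cycles are required.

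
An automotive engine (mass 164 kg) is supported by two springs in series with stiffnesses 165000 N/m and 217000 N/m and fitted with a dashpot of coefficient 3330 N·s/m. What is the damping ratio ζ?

0.425

Series springs: 1/k_eq = 1/165000 + 1/217000 = 1.067×10^-5, so k_eq = 93730 N/m.
ω_n = √(k_eq/m) = √(93730/164) = 23.91 rad/s.
Critical damping c_c = 2√(k_eq·m) = 2√(93730 × 164) = 7841 N·s/m, so ζ = c/c_c = 3330/7841 = 0.4247.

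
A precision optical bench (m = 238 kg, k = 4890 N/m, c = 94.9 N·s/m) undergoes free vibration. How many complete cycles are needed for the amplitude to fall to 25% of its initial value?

6 cycles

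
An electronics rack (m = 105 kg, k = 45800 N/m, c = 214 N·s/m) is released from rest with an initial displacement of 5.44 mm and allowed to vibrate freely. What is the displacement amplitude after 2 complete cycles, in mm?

2.94 mm

ζ = c/(2√(km)) = 214/(2√(45800 × 105)) = 214/4386 = 0.04879.
Logarithmic decrement δ = 2πζ/√(1 − ζ²) = 2π × 0.04879/√(1 − 0.00238) = 0.3069.
After n cycles, x_n/x₀ = e^(−nδ), so x_2 = 5.44 × e^(−2 × 0.3069) = 5.44 × 0.5412 = 2.944 mm.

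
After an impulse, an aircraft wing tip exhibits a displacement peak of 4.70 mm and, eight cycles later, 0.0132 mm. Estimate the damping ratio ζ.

0.116

Logarithmic decrement δ = (1/n)·ln(x₀/x_n) = (1/8)·ln(4.70/0.0132) = (1/8)·ln(356.1) = 0.7344.
ζ = δ/√(4π² + δ²) = 0.7344/√(39.48 + 0.539) = 0.7344/6.326 = 0.1161.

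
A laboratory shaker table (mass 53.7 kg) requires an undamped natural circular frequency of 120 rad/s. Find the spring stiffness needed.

k = m·ω_n² = 53.7 × 120.0² = 53.7 × 14400 = 773300 N/m.

773000 N/m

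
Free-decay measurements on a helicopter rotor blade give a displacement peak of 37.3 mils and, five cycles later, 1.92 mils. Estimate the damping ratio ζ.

0.0940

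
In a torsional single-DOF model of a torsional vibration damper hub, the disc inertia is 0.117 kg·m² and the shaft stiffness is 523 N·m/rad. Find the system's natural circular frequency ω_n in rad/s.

ω_n = √(k_t/J) = √(523/0.117) = √4470 = 66.86 rad/s.

66.9 rad/s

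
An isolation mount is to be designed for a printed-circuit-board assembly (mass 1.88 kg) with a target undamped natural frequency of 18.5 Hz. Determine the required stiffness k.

ω_n = 2πf_n = 2π × 18.5 = 116.2 rad/s.
k = m·ω_n² = 1.88 × 116.2² = 1.88 × 13510 = 25400 N/m.

25400 N/m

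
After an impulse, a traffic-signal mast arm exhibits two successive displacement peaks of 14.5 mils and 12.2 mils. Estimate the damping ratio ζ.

Logarithmic decrement δ = (1/n)·ln(x₀/x_n) = (1/1)·ln(14.5/12.2) = (1/1)·ln(1.189) = 0.1727.
ζ = δ/√(4π² + δ²) = 0.1727/√(39.48 + 0.0298) = 0.1727/6.286 = 0.02748.

0.0275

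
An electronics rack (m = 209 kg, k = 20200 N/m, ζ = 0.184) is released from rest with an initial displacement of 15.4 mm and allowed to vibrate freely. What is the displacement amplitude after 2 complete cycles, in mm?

1.47 mm

Logarithmic decrement δ = 2πζ/√(1 − ζ²) = 2π × 0.1840/√(1 − 0.0339) = 1.176.
After n cycles, x_n/x₀ = e^(−nδ), so x_2 = 15.4 × e^(−2 × 1.176) = 15.4 × 0.09514 = 1.465 mm.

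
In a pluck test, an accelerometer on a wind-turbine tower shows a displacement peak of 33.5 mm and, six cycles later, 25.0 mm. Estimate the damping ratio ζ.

0.00776

Logarithmic decrement δ = (1/n)·ln(x₀/x_n) = (1/6)·ln(33.5/25.0) = (1/6)·ln(1.340) = 0.04878.
ζ = δ/√(4π² + δ²) = 0.04878/√(39.48 + 0.00238) = 0.04878/6.283 = 0.007763.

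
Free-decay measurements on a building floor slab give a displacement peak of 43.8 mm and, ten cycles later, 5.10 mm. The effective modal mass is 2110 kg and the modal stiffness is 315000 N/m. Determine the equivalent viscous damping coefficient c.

Logarithmic decrement δ = (1/n)·ln(x₀/x_n) = (1/10)·ln(43.8/5.10) = (1/10)·ln(8.588) = 0.2150.
ζ = δ/√(4π² + δ²) = 0.2150/√(39.48 + 0.0462) = 0.2150/6.287 = 0.03420.
c = ζ · 2√(km) = 0.03420 × 2√(315000 × 2110) = 0.03420 × 51560 = 1764 N·s/m.

1760 N·s/m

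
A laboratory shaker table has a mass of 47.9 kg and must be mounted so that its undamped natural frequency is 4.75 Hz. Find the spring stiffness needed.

42700 N/m

ω_n = 2πf_n = 2π × 4.75 = 29.85 rad/s.
k = m·ω_n² = 47.9 × 29.85² = 47.9 × 890.7 = 42670 N/m.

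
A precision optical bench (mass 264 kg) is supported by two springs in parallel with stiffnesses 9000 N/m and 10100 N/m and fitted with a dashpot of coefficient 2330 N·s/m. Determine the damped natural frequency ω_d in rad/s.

Parallel springs add: k_eq = 9000 + 10100 = 19100 N/m.
ω_n = √(k_eq/m) = √(19100/264) = 8.506 rad/s.
Critical damping c_c = 2√(k_eq·m) = 2√(19100 × 264) = 4491 N·s/m, so ζ = c/c_c = 2330/4491 = 0.5188.
ω_d = ω_n√(1 − ζ²) = 8.506 × √(1 − 0.269) = 7.272 rad/s.

7.27 rad/s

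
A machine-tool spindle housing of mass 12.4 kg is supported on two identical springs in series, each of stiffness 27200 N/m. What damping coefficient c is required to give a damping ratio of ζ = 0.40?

Series springs: 1/k_eq = 2/27200, so k_eq = 27200/2 = 13600 N/m.
c_c = 2√(k_eq·m) = 2√(13600 × 12.4) = 821.3 N·s/m.
c = ζ·c_c = 0.40 × 821.3 = 328.5 N·s/m.

329 N·s/m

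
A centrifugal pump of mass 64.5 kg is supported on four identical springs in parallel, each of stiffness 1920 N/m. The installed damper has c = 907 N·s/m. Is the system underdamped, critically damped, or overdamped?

underdamped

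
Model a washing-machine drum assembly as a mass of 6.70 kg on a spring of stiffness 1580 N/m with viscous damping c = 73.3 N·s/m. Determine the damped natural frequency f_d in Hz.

ω_n = √(k/m) = √(1580/6.70) = 15.36 rad/s.
Critical damping c_c = 2√(k·m) = 2√(1580 × 6.70) = 205.8 N·s/m, so ζ = c/c_c = 73.3/205.8 = 0.3562.
ω_d = ω_n√(1 − ζ²) = 15.36 × √(1 − 0.127) = 14.35 rad/s.
f_d = ω_d/(2π) = 2.284 Hz.

2.28 Hz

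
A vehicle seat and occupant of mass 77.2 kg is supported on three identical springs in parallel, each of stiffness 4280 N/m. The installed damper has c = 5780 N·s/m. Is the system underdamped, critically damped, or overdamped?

Parallel springs add: k_eq = 3 × 4280 = 12840 N/m.
c_c = 2√(k_eq·m) = 1991 N·s/m; ζ = c/c_c = 5780/1991 = 2.90.
Since ζ > 1 the system is overdamped.

overdamped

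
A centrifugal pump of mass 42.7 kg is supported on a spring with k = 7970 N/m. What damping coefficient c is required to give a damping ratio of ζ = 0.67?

c_c = 2√(k·m) = 2√(7970 × 42.7) = 1167 N·s/m.
c = ζ·c_c = 0.67 × 1167 = 781.7 N·s/m.

782 N·s/m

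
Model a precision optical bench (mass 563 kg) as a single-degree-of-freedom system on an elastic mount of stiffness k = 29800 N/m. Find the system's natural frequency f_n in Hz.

ω_n = √(k/m) = √(29800/563) = √52.93 = 7.275 rad/s.
f_n = ω_n/(2π) = 7.275/6.283 = 1.158 Hz.

1.16 Hz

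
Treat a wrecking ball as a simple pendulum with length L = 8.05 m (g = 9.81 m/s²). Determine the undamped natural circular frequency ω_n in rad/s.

For a simple pendulum ω_n = √(g/L) = √(9.81/8.05) = √1.219 = 1.104 rad/s.

1.10 rad/s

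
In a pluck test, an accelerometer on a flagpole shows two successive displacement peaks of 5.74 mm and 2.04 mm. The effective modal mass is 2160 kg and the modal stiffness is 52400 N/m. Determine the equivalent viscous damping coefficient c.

3460 N·s/m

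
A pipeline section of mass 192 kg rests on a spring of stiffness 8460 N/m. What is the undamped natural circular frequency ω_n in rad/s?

ω_n = √(k/m) = √(8460/192) = √44.06 = 6.638 rad/s.

6.64 rad/s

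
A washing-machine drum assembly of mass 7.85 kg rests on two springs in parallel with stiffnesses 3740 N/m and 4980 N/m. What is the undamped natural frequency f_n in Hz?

Parallel springs add: k_eq = 3740 + 4980 = 8720 N/m.
ω_n = √(k_eq/m) = √(8720/7.85) = √1111 = 33.33 rad/s.
f_n = ω_n/(2π) = 33.33/6.283 = 5.304 Hz.

5.30 Hz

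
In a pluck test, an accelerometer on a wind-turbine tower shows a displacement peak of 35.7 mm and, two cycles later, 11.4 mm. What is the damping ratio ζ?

0.0905

Logarithmic decrement δ = (1/n)·ln(x₀/x_n) = (1/2)·ln(35.7/11.4) = (1/2)·ln(3.132) = 0.5708.
ζ = δ/√(4π² + δ²) = 0.5708/√(39.48 + 0.326) = 0.5708/6.309 = 0.09047.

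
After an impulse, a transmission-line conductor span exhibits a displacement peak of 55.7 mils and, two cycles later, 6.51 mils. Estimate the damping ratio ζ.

0.168

Logarithmic decrement δ = (1/n)·ln(x₀/x_n) = (1/2)·ln(55.7/6.51) = (1/2)·ln(8.556) = 1.073.
ζ = δ/√(4π² + δ²) = 1.073/√(39.48 + 1.15) = 1.073/6.374 = 0.1684.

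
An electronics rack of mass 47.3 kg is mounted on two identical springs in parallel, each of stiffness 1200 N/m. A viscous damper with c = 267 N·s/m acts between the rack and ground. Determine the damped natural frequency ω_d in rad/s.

6.54 rad/s

Parallel springs add: k_eq = 2 × 1200 = 2400 N/m.
ω_n = √(k_eq/m) = √(2400/47.3) = 7.123 rad/s.
Critical damping c_c = 2√(k_eq·m) = 2√(2400 × 47.3) = 673.9 N·s/m, so ζ = c/c_c = 267/673.9 = 0.3962.
ω_d = ω_n√(1 − ζ²) = 7.123 × √(1 − 0.157) = 6.540 rad/s.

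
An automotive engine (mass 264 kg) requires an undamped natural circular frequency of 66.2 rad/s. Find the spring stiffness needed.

k = m·ω_n² = 264 × 66.20² = 264 × 4382 = 1157000 N/m.

1160000 N/m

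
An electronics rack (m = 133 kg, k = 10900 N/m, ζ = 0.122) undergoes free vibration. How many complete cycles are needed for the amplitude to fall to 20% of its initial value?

3 cycles

Logarithmic decrement δ = 2πζ/√(1 − ζ²) = 2π × 0.1220/√(1 − 0.0149) = 0.7723.
x_n/x₀ = e^(−nδ) ≤ 0.2; take ln: n ≥ ln(1/0.2)/δ = 1.609/0.7723 = 2.084.
So 3 complete cycles are required.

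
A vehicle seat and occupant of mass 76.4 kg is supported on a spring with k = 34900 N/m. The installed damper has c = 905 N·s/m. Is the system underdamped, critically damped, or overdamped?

underdamped

c_c = 2√(k·m) = 3266 N·s/m; ζ = c/c_c = 905/3266 = 0.277.
Since ζ < 1 the system is underdamped.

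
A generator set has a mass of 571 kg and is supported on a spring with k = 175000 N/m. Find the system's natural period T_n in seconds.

0.359 s

ω_n = √(k/m) = √(175000/571) = √306.5 = 17.51 rad/s.
T_n = 2π/ω_n = 6.283/17.51 = 0.3589 s.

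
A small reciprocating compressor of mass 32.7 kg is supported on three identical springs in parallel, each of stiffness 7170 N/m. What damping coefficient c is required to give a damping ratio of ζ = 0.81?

1360 N·s/m

Parallel springs add: k_eq = 3 × 7170 = 21510 N/m.
c_c = 2√(k_eq·m) = 2√(21510 × 32.7) = 1677 N·s/m.
c = ζ·c_c = 0.81 × 1677 = 1359 N·s/m.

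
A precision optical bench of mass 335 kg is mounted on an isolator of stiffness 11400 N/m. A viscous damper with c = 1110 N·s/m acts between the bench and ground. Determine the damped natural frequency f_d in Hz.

0.890 Hz

ω_n = √(k/m) = √(11400/335) = 5.834 rad/s.
Critical damping c_c = 2√(k·m) = 2√(11400 × 335) = 3908 N·s/m, so ζ = c/c_c = 1110/3908 = 0.2840.
ω_d = ω_n√(1 − ζ²) = 5.834 × √(1 − 0.0807) = 5.593 rad/s.
f_d = ω_d/(2π) = 0.8902 Hz.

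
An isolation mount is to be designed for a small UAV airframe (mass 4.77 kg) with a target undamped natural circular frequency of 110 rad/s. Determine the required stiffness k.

k = m·ω_n² = 4.77 × 110.0² = 4.77 × 12100 = 57720 N/m.

57700 N/m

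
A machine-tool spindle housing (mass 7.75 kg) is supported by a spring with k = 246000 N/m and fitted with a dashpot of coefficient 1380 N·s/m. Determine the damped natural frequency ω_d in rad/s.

ω_n = √(k/m) = √(246000/7.75) = 178.2 rad/s.
Critical damping c_c = 2√(k·m) = 2√(246000 × 7.75) = 2762 N·s/m, so ζ = c/c_c = 1380/2762 = 0.4997.
ω_d = ω_n√(1 − ζ²) = 178.2 × √(1 − 0.250) = 154.3 rad/s.

154 rad/s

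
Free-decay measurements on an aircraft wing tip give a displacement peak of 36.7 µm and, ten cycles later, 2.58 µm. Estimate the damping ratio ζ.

0.0422

Logarithmic decrement δ = (1/n)·ln(x₀/x_n) = (1/10)·ln(36.7/2.58) = (1/10)·ln(14.22) = 0.2655.
ζ = δ/√(4π² + δ²) = 0.2655/√(39.48 + 0.0705) = 0.2655/6.289 = 0.04222.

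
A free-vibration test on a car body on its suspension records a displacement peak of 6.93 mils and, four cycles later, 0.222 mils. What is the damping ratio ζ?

0.136

Logarithmic decrement δ = (1/n)·ln(x₀/x_n) = (1/4)·ln(6.93/0.222) = (1/4)·ln(31.22) = 0.8602.
ζ = δ/√(4π² + δ²) = 0.8602/√(39.48 + 0.740) = 0.8602/6.342 = 0.1356.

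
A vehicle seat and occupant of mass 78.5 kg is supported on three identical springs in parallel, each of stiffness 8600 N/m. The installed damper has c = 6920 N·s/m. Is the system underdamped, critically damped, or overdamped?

overdamped

Parallel springs add: k_eq = 3 × 8600 = 25800 N/m.
c_c = 2√(k_eq·m) = 2846 N·s/m; ζ = c/c_c = 6920/2846 = 2.43.
Since ζ > 1 the system is overdamped.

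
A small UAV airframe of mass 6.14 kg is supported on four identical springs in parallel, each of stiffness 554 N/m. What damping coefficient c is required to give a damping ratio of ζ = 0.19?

Parallel springs add: k_eq = 4 × 554 = 2216 N/m.
c_c = 2√(k_eq·m) = 2√(2216 × 6.14) = 233.3 N·s/m.
c = ζ·c_c = 0.19 × 233.3 = 44.33 N·s/m.

44.3 N·s/m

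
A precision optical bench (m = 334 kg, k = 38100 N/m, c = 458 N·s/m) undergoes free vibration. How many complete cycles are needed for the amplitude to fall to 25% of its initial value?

ζ = c/(2√(km)) = 458/(2√(38100 × 334)) = 458/7135 = 0.06419.
Logarithmic decrement δ = 2πζ/√(1 − ζ²) = 2π × 0.06419/√(1 − 0.00412) = 0.4042.
x_n/x₀ = e^(−nδ) ≤ 0.25; take ln: n ≥ ln(1/0.25)/δ = 1.386/0.4042 = 3.430.
So 4 complete cycles are required.

4 cycles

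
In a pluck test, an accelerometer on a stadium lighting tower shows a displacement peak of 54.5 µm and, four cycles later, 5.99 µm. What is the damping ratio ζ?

Logarithmic decrement δ = (1/n)·ln(x₀/x_n) = (1/4)·ln(54.5/5.99) = (1/4)·ln(9.098) = 0.5520.
ζ = δ/√(4π² + δ²) = 0.5520/√(39.48 + 0.305) = 0.5520/6.307 = 0.08752.

0.0875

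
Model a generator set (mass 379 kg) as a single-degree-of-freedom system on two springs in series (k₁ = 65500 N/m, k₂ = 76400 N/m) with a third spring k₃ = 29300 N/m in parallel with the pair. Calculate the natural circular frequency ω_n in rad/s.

13.1 rad/s

Series pair: k_s = k₁k₂/(k₁+k₂) = (65500)(76400)/(65500 + 76400) = 35270 N/m. In parallel with k₃: k_eq = 35270 + 29300 = 64570 N/m.
ω_n = √(k_eq/m) = √(64570/379) = √170.4 = 13.05 rad/s.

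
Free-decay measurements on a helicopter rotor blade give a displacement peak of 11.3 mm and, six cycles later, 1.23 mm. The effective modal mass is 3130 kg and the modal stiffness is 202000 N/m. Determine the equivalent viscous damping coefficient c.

2950 N·s/m

Logarithmic decrement δ = (1/n)·ln(x₀/x_n) = (1/6)·ln(11.3/1.23) = (1/6)·ln(9.187) = 0.3696.
ζ = δ/√(4π² + δ²) = 0.3696/√(39.48 + 0.137) = 0.3696/6.294 = 0.05873.
c = ζ · 2√(km) = 0.05873 × 2√(202000 × 3130) = 0.05873 × 50290 = 2953 N·s/m.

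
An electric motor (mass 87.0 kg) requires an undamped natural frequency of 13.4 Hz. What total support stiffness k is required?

ω_n = 2πf_n = 2π × 13.4 = 84.19 rad/s.
k = m·ω_n² = 87.0 × 84.19² = 87.0 × 7089 = 616700 N/m.

617000 N/m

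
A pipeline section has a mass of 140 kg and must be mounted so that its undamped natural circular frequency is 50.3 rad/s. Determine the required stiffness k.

k = m·ω_n² = 140 × 50.30² = 140 × 2530 = 354200 N/m.

354000 N/m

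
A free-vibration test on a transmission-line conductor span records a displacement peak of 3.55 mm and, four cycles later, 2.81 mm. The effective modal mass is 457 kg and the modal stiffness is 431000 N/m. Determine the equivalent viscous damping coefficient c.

Logarithmic decrement δ = (1/n)·ln(x₀/x_n) = (1/4)·ln(3.55/2.81) = (1/4)·ln(1.263) = 0.05844.
ζ = δ/√(4π² + δ²) = 0.05844/√(39.48 + 0.00342) = 0.05844/6.283 = 0.009301.
c = ζ · 2√(km) = 0.009301 × 2√(431000 × 457) = 0.009301 × 28070 = 261.1 N·s/m.

261 N·s/m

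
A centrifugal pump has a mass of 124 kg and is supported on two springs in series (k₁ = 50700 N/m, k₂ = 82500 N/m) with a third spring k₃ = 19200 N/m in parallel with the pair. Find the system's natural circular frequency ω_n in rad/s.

20.2 rad/s

Series pair: k_s = k₁k₂/(k₁+k₂) = (50700)(82500)/(50700 + 82500) = 31400 N/m. In parallel with k₃: k_eq = 31400 + 19200 = 50600 N/m.
ω_n = √(k_eq/m) = √(50600/124) = √408.1 = 20.20 rad/s.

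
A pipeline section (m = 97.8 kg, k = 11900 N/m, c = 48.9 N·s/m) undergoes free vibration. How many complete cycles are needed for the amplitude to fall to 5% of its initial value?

22 cycles

ζ = c/(2√(km)) = 48.9/(2√(11900 × 97.8)) = 48.9/2158 = 0.02266.
Logarithmic decrement δ = 2πζ/√(1 − ζ²) = 2π × 0.02266/√(1 − 0.000514) = 0.1424.
x_n/x₀ = e^(−nδ) ≤ 0.05; take ln: n ≥ ln(1/0.05)/δ = 2.996/0.1424 = 21.03.
So 22 complete cycles are required.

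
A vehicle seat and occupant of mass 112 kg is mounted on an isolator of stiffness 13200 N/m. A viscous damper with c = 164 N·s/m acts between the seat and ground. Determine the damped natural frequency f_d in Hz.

1.72 Hz

ω_n = √(k/m) = √(13200/112) = 10.86 rad/s.
Critical damping c_c = 2√(k·m) = 2√(13200 × 112) = 2432 N·s/m, so ζ = c/c_c = 164/2432 = 0.06744.
ω_d = ω_n√(1 − ζ²) = 10.86 × √(1 − 0.00455) = 10.83 rad/s.
f_d = ω_d/(2π) = 1.724 Hz.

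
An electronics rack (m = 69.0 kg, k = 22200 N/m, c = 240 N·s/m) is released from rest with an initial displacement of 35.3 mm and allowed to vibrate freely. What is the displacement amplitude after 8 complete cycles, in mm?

0.264 mm

ζ = c/(2√(km)) = 240/(2√(22200 × 69.0)) = 240/2475 = 0.09696.
Logarithmic decrement δ = 2πζ/√(1 − ζ²) = 2π × 0.09696/√(1 − 0.00940) = 0.6121.
After n cycles, x_n/x₀ = e^(−nδ), so x_8 = 35.3 × e^(−8 × 0.6121) = 35.3 × 0.007471 = 0.2637 mm.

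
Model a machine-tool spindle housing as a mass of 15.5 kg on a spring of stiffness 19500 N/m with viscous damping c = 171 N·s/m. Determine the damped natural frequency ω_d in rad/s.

ω_n = √(k/m) = √(19500/15.5) = 35.47 rad/s.
Critical damping c_c = 2√(k·m) = 2√(19500 × 15.5) = 1100 N·s/m, so ζ = c/c_c = 171/1100 = 0.1555.
ω_d = ω_n√(1 − ζ²) = 35.47 × √(1 − 0.0242) = 35.04 rad/s.

35.0 rad/s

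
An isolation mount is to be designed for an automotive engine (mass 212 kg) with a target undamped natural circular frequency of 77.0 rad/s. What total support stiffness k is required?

1260000 N/m

k = m·ω_n² = 212 × 77.00² = 212 × 5929 = 1257000 N/m.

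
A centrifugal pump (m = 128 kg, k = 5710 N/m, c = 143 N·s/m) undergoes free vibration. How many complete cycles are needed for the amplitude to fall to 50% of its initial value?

2 cycles

ζ = c/(2√(km)) = 143/(2√(5710 × 128)) = 143/1710 = 0.08363.
Logarithmic decrement δ = 2πζ/√(1 − ζ²) = 2π × 0.08363/√(1 − 0.00699) = 0.5273.
x_n/x₀ = e^(−nδ) ≤ 0.5; take ln: n ≥ ln(1/0.5)/δ = 0.6931/0.5273 = 1.314.
So 2 complete cycles are required.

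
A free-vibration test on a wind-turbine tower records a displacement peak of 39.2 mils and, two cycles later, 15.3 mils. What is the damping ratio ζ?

0.0747

Logarithmic decrement δ = (1/n)·ln(x₀/x_n) = (1/2)·ln(39.2/15.3) = (1/2)·ln(2.562) = 0.4704.
ζ = δ/√(4π² + δ²) = 0.4704/√(39.48 + 0.221) = 0.4704/6.301 = 0.07466.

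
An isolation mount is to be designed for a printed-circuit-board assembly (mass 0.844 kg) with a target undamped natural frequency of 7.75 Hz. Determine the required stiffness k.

2000 N/m

ω_n = 2πf_n = 2π × 7.75 = 48.69 rad/s.
k = m·ω_n² = 0.844 × 48.69² = 0.844 × 2371 = 2001 N/m.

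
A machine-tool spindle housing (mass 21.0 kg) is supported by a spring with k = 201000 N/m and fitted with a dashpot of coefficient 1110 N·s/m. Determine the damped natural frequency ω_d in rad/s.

94.2 rad/s

ω_n = √(k/m) = √(201000/21.0) = 97.83 rad/s.
Critical damping c_c = 2√(k·m) = 2√(201000 × 21.0) = 4109 N·s/m, so ζ = c/c_c = 1110/4109 = 0.2701.
ω_d = ω_n√(1 − ζ²) = 97.83 × √(1 − 0.0730) = 94.20 rad/s.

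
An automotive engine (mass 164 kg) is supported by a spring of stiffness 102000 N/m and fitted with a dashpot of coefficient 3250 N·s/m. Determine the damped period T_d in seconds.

ω_n = √(k/m) = √(102000/164) = 24.94 rad/s.
Critical damping c_c = 2√(k·m) = 2√(102000 × 164) = 8180 N·s/m, so ζ = c/c_c = 3250/8180 = 0.3973.
ω_d = ω_n√(1 − ζ²) = 24.94 × √(1 − 0.158) = 22.89 rad/s.
T_d = 2π/ω_d = 0.2745 s.

0.275 s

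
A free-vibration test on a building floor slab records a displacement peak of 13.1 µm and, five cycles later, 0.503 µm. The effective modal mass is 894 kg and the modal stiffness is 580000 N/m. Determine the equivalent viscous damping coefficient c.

4700 N·s/m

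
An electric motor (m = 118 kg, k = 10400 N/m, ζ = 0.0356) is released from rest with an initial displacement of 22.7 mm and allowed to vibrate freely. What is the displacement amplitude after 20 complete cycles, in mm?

0.258 mm

Logarithmic decrement δ = 2πζ/√(1 − ζ²) = 2π × 0.03560/√(1 − 0.00127) = 0.2238.
After n cycles, x_n/x₀ = e^(−nδ), so x_20 = 22.7 × e^(−20 × 0.2238) = 22.7 × 0.01137 = 0.2582 mm.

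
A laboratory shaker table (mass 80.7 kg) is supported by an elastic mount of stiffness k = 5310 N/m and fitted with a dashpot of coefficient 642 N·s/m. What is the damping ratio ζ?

0.490

ω_n = √(k/m) = √(5310/80.7) = 8.112 rad/s.
Critical damping c_c = 2√(k·m) = 2√(5310 × 80.7) = 1309 N·s/m, so ζ = c/c_c = 642/1309 = 0.4904.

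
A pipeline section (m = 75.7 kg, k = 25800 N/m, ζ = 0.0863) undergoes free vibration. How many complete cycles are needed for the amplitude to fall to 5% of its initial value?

6 cycles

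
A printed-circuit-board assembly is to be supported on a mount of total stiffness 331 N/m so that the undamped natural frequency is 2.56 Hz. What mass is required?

1.28 kg

ω_n = 2πf_n = 2π × 2.56 = 16.08 rad/s.
m = k/ω_n² = 331/16.08² = 331/258.7 = 1.279 kg.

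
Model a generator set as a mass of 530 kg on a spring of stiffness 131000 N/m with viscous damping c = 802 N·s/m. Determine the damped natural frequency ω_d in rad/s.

15.7 rad/s

ω_n = √(k/m) = √(131000/530) = 15.72 rad/s.
Critical damping c_c = 2√(k·m) = 2√(131000 × 530) = 16660 N·s/m, so ζ = c/c_c = 802/16660 = 0.04813.
ω_d = ω_n√(1 − ζ²) = 15.72 × √(1 − 0.00232) = 15.70 rad/s.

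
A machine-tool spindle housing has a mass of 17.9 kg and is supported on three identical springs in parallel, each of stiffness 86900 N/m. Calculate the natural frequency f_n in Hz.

Parallel springs add: k_eq = 3 × 86900 = 260700 N/m.
ω_n = √(k_eq/m) = √(260700/17.9) = √14560 = 120.7 rad/s.
f_n = ω_n/(2π) = 120.7/6.283 = 19.21 Hz.

19.2 Hz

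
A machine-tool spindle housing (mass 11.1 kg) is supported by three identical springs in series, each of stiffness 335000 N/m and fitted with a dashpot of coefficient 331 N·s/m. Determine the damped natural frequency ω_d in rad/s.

99.2 rad/s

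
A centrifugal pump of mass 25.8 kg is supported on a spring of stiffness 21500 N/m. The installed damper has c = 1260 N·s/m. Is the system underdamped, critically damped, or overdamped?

c_c = 2√(k·m) = 1490 N·s/m; ζ = c/c_c = 1260/1490 = 0.846.
Since ζ < 1 the system is underdamped.

underdamped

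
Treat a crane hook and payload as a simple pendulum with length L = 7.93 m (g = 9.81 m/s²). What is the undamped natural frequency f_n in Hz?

0.177 Hz

For a simple pendulum ω_n = √(g/L) = √(9.81/7.93) = √1.237 = 1.112 rad/s.
f_n = ω_n/(2π) = 1.112/6.283 = 0.1770 Hz.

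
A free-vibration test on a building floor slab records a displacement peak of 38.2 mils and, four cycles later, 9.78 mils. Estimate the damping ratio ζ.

0.0541

Logarithmic decrement δ = (1/n)·ln(x₀/x_n) = (1/4)·ln(38.2/9.78) = (1/4)·ln(3.906) = 0.3406.
ζ = δ/√(4π² + δ²) = 0.3406/√(39.48 + 0.116) = 0.3406/6.292 = 0.05413.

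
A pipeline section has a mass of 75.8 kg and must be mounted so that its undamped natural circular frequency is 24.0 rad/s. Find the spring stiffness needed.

k = m·ω_n² = 75.8 × 24.00² = 75.8 × 576.0 = 43660 N/m.

43700 N/m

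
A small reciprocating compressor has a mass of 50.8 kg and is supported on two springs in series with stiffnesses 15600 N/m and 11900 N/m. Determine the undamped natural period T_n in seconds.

0.545 s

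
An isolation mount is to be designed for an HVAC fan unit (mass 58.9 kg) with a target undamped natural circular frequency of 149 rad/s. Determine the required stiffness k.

1310000 N/m

k = m·ω_n² = 58.9 × 149.0² = 58.9 × 22200 = 1308000 N/m.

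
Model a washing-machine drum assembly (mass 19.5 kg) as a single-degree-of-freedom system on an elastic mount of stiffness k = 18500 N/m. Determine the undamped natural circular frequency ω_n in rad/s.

30.8 rad/s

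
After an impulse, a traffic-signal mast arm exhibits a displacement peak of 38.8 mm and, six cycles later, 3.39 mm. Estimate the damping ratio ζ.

Logarithmic decrement δ = (1/n)·ln(x₀/x_n) = (1/6)·ln(38.8/3.39) = (1/6)·ln(11.45) = 0.4063.
ζ = δ/√(4π² + δ²) = 0.4063/√(39.48 + 0.165) = 0.4063/6.296 = 0.06452.

0.0645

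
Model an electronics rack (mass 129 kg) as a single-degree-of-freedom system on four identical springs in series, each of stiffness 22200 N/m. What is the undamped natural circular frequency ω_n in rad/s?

6.56 rad/s

Series springs: 1/k_eq = 4/22200, so k_eq = 22200/4 = 5550 N/m.
ω_n = √(k_eq/m) = √(5550/129) = √43.02 = 6.559 rad/s.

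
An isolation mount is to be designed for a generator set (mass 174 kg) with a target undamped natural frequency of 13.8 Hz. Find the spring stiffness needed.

1310000 N/m

ω_n = 2πf_n = 2π × 13.8 = 86.71 rad/s.
k = m·ω_n² = 174 × 86.71² = 174 × 7518 = 1308000 N/m.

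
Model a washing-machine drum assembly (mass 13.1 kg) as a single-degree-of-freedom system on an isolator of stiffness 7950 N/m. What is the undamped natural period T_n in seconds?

ω_n = √(k/m) = √(7950/13.1) = √606.9 = 24.63 rad/s.
T_n = 2π/ω_n = 6.283/24.63 = 0.2551 s.

0.255 s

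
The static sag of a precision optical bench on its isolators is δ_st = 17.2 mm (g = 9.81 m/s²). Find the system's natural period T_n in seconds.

0.263 s

ω_n = √(g/δ_st) = √(9.81/0.0172) = √570.3 = 23.88 rad/s.
T_n = 2π/ω_n = 6.283/23.88 = 0.2631 s.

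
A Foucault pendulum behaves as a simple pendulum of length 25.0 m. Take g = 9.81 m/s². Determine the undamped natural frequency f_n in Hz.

For a simple pendulum ω_n = √(g/L) = √(9.81/25.0) = √0.3924 = 0.6264 rad/s.
f_n = ω_n/(2π) = 0.6264/6.283 = 0.09970 Hz.

0.0997 Hz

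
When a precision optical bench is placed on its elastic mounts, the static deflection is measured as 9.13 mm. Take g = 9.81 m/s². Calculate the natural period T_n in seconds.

0.192 s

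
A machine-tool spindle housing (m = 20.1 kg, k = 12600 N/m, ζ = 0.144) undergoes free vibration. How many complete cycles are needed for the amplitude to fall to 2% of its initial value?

Logarithmic decrement δ = 2πζ/√(1 − ζ²) = 2π × 0.1440/√(1 − 0.0207) = 0.9143.
x_n/x₀ = e^(−nδ) ≤ 0.02; take ln: n ≥ ln(1/0.02)/δ = 3.912/0.9143 = 4.279.
So 5 complete cycles are required.

5 cycles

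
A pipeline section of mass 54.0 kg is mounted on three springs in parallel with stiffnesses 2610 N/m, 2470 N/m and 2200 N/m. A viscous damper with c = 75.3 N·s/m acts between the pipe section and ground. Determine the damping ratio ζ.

0.0600

Parallel springs add: k_eq = 2610 + 2470 + 2200 = 7280 N/m.
ω_n = √(k_eq/m) = √(7280/54.0) = 11.61 rad/s.
Critical damping c_c = 2√(k_eq·m) = 2√(7280 × 54.0) = 1254 N·s/m, so ζ = c/c_c = 75.3/1254 = 0.06005.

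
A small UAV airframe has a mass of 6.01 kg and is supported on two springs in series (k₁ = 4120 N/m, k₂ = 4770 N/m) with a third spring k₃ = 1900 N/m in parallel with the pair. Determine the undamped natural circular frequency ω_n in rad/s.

26.2 rad/s

Series pair: k_s = k₁k₂/(k₁+k₂) = (4120)(4770)/(4120 + 4770) = 2211 N/m. In parallel with k₃: k_eq = 2211 + 1900 = 4111 N/m.
ω_n = √(k_eq/m) = √(4111/6.01) = √684.0 = 26.15 rad/s.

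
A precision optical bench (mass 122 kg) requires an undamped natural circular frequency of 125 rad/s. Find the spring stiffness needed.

1910000 N/m

k = m·ω_n² = 122 × 125.0² = 122 × 15620 = 1906000 N/m.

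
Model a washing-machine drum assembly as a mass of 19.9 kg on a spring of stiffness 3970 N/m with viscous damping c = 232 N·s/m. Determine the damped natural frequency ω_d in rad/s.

12.9 rad/s

ω_n = √(k/m) = √(3970/19.9) = 14.12 rad/s.
Critical damping c_c = 2√(k·m) = 2√(3970 × 19.9) = 562.1 N·s/m, so ζ = c/c_c = 232/562.1 = 0.4127.
ω_d = ω_n√(1 − ζ²) = 14.12 × √(1 − 0.170) = 12.87 rad/s.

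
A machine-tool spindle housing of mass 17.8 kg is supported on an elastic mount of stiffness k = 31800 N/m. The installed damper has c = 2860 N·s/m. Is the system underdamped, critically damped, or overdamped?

overdamped

c_c = 2√(k·m) = 1505 N·s/m; ζ = c/c_c = 2860/1505 = 1.90.
Since ζ > 1 the system is overdamped.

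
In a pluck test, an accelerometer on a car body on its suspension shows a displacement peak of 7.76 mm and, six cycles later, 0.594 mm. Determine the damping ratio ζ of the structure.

0.0680

Logarithmic decrement δ = (1/n)·ln(x₀/x_n) = (1/6)·ln(7.76/0.594) = (1/6)·ln(13.06) = 0.4283.
ζ = δ/√(4π² + δ²) = 0.4283/√(39.48 + 0.183) = 0.4283/6.298 = 0.06801.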